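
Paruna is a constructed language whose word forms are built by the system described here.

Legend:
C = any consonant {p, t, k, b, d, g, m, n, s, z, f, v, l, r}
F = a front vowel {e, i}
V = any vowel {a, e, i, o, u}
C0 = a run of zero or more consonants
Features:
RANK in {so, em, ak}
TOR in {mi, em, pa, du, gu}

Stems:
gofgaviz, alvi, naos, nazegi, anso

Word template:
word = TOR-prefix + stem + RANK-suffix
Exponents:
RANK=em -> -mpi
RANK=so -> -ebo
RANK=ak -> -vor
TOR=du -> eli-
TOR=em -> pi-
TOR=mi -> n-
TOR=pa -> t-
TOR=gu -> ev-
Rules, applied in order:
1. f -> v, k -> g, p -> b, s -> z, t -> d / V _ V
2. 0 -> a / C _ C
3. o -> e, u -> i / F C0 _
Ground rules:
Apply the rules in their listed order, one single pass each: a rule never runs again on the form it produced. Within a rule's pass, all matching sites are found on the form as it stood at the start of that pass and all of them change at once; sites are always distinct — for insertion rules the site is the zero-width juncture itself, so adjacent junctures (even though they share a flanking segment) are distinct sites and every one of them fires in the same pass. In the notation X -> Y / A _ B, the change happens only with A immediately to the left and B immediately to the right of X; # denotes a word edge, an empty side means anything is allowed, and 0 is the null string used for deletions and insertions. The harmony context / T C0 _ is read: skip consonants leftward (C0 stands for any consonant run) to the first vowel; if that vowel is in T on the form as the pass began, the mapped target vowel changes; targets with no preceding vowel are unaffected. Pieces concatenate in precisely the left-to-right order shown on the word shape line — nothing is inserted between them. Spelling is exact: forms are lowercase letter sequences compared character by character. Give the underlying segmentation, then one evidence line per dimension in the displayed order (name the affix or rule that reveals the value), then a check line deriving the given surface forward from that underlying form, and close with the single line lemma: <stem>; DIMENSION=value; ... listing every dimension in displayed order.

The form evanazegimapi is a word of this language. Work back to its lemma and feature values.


underlying: ev-nazegi-mpi
RANK=em - signalled by the affix -mpi
TOR=gu - signalled by the affix ev-
check: evnazegimpi -> evnazegimpi -> evanazegimapi -> evanazegimapi
lemma: nazegi; RANK=em; TOR=gu


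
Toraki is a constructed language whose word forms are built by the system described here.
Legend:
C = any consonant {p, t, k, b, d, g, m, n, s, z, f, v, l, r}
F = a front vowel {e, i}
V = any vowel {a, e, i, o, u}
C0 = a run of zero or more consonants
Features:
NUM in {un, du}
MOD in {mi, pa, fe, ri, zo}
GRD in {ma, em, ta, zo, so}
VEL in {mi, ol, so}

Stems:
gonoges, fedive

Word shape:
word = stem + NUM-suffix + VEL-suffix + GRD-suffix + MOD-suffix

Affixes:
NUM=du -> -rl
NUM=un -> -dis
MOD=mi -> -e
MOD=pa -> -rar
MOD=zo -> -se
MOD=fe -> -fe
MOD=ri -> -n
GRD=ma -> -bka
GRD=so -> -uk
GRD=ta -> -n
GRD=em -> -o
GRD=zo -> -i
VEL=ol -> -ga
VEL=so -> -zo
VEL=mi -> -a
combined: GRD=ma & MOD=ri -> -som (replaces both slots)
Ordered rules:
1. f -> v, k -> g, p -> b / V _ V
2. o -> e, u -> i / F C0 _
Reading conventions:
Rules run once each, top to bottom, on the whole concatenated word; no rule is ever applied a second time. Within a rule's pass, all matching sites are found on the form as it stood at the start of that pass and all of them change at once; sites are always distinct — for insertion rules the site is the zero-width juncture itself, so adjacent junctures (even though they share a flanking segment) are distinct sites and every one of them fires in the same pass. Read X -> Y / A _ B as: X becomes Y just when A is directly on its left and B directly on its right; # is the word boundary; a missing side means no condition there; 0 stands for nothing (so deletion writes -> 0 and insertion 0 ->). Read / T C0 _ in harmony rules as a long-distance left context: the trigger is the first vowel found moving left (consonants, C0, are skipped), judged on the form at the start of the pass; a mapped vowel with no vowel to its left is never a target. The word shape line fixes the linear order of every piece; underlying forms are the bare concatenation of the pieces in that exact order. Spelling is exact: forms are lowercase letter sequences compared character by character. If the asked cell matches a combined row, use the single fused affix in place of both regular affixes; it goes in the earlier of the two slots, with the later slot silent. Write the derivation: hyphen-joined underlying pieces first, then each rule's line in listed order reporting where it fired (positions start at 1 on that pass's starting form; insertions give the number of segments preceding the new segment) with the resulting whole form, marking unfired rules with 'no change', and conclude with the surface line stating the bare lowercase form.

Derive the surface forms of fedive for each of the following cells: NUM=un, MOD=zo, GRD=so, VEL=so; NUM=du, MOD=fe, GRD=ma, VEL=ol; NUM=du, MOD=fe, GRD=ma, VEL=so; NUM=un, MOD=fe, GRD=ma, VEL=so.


cell NUM=un, MOD=zo, GRD=so, VEL=so:
underlying: fedive-dis-zo-uk-se
1. f -> v, k -> g, p -> b / V _ V: no change
2. o -> e, u -> i / F C0 _: fires at position(s) 11: fedivediszeukse
surface: fedivediszeukse

cell NUM=du, MOD=fe, GRD=ma, VEL=ol:
underlying: fedive-rl-ga-bka-fe
1. f -> v, k -> g, p -> b / V _ V: fires at position(s) 14: fediverlgabkave
2. o -> e, u -> i / F C0 _: no change
surface: fediverlgabkave

cell NUM=du, MOD=fe, GRD=ma, VEL=so:
underlying: fedive-rl-zo-bka-fe
1. f -> v, k -> g, p -> b / V _ V: fires at position(s) 14: fediverlzobkave
2. o -> e, u -> i / F C0 _: fires at position(s) 10: fediverlzebkave
surface: fediverlzebkave

cell NUM=un, MOD=fe, GRD=ma, VEL=so:
underlying: fedive-dis-zo-bka-fe
1. f -> v, k -> g, p -> b / V _ V: fires at position(s) 15: fedivediszobkave
2. o -> e, u -> i / F C0 _: fires at position(s) 11: fedivediszebkave
surface: fedivediszebkave


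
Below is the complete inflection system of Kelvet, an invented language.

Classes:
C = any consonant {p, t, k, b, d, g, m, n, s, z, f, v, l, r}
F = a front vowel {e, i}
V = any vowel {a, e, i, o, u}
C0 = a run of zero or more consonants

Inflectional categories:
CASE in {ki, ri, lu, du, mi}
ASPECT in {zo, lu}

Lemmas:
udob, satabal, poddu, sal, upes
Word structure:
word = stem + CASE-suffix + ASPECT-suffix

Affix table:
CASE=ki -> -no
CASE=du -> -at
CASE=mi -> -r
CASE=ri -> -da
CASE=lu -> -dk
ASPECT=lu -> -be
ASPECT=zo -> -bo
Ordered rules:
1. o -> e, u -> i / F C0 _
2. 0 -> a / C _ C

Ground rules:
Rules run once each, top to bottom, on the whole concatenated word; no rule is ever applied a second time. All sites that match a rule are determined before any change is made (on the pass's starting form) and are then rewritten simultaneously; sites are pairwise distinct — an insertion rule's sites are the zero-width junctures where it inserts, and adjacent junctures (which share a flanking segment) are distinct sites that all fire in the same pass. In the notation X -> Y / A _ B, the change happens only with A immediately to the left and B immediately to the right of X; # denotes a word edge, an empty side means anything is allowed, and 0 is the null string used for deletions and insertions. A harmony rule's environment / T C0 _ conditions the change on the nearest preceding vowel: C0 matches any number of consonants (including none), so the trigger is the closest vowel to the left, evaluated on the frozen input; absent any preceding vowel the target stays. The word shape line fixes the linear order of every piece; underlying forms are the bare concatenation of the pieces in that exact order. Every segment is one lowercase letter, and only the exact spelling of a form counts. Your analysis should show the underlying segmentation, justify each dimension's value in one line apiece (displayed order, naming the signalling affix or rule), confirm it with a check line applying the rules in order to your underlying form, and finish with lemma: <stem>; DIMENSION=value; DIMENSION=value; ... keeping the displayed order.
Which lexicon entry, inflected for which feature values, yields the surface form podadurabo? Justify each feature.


underlying: poddu-r-bo
CASE=mi - signalled by the affix -r
ASPECT=zo - signalled by the affix -bo
check: poddurbo -> poddurbo -> podadurabo
lemma: poddu; CASE=mi; ASPECT=zo


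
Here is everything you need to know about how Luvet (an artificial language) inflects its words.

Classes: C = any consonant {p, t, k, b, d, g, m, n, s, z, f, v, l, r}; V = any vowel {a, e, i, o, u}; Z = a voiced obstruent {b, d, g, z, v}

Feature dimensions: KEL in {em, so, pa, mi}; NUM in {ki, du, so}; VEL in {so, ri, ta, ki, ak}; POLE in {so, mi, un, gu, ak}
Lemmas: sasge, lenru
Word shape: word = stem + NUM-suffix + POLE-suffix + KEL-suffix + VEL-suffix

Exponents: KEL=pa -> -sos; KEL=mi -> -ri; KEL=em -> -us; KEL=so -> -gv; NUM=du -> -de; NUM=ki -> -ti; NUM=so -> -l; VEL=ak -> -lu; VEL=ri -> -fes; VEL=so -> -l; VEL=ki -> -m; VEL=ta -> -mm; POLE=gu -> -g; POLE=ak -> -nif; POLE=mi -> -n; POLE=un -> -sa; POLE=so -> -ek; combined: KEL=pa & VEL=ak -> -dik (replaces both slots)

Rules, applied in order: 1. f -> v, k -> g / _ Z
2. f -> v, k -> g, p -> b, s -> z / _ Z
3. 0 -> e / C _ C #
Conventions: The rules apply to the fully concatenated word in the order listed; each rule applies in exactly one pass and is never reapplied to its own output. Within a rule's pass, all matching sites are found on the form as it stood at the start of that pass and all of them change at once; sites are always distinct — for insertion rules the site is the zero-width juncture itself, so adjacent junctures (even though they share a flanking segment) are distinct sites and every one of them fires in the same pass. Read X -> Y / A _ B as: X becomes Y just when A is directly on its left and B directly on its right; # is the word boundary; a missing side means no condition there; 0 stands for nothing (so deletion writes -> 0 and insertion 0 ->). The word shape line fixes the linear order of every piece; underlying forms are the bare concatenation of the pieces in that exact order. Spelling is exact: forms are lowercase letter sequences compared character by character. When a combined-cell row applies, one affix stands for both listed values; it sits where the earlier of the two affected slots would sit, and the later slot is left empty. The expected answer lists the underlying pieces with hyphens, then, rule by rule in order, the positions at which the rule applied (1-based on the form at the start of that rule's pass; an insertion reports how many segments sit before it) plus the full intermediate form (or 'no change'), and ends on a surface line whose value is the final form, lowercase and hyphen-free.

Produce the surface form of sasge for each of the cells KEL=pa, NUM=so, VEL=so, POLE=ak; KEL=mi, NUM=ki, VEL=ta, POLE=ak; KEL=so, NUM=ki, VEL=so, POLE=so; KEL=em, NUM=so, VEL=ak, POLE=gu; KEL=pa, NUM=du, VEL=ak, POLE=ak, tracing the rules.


cell KEL=pa, NUM=so, VEL=so, POLE=ak:
underlying: sasge-l-nif-sos-l
1. f -> v, k -> g / _ Z: no change
2. f -> v, k -> g, p -> b, s -> z / _ Z: fires at position(s) 3: sazgelnifsosl
3. 0 -> e / C _ C #: inserts after position(s) 12: sazgelnifsosel
surface: sazgelnifsosel

cell KEL=mi, NUM=ki, VEL=ta, POLE=ak:
underlying: sasge-ti-nif-ri-mm
1. f -> v, k -> g / _ Z: no change
2. f -> v, k -> g, p -> b, s -> z / _ Z: fires at position(s) 3: sazgetinifrimm
3. 0 -> e / C _ C #: inserts after position(s) 13: sazgetinifrimem
surface: sazgetinifrimem

cell KEL=so, NUM=ki, VEL=so, POLE=so:
underlying: sasge-ti-ek-gv-l
1. f -> v, k -> g / _ Z: fires at position(s) 9: sasgetieggvl
2. f -> v, k -> g, p -> b, s -> z / _ Z: fires at position(s) 3: sazgetieggvl
3. 0 -> e / C _ C #: inserts after position(s) 11: sazgetieggvel
surface: sazgetieggvel

cell KEL=em, NUM=so, VEL=ak, POLE=gu:
underlying: sasge-l-g-us-lu
1. f -> v, k -> g / _ Z: no change
2. f -> v, k -> g, p -> b, s -> z / _ Z: fires at position(s) 3: sazgelguslu
3. 0 -> e / C _ C #: no change
surface: sazgelguslu

cell KEL=pa, NUM=du, VEL=ak, POLE=ak:
underlying: sasge-de-nif-dik
1. f -> v, k -> g / _ Z: fires at position(s) 10: sasgedenivdik
2. f -> v, k -> g, p -> b, s -> z / _ Z: fires at position(s) 3: sazgedenivdik
3. 0 -> e / C _ C #: no change
surface: sazgedenivdik


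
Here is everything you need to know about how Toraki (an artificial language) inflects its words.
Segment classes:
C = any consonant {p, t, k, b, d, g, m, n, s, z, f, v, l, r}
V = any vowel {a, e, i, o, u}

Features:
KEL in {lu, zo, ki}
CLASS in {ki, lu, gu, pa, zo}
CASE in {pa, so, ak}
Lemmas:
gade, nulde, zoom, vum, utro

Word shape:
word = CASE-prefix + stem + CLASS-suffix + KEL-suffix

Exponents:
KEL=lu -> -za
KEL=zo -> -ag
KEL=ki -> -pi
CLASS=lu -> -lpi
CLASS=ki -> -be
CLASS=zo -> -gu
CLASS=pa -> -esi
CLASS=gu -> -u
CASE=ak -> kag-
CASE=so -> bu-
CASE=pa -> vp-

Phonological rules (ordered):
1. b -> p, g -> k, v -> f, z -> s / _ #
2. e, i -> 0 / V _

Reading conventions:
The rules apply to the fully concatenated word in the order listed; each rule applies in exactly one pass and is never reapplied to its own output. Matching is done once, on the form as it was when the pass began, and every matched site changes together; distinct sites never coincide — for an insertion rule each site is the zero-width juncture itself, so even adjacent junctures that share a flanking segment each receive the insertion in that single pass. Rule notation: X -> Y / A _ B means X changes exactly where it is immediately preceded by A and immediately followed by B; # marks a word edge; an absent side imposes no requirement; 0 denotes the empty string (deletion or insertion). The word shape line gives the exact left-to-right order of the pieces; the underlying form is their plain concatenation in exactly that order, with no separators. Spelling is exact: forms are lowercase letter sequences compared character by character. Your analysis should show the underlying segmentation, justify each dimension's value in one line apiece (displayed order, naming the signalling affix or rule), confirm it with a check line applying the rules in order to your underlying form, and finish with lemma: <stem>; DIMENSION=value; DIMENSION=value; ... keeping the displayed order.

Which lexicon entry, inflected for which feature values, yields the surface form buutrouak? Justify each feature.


underlying: bu-utro-u-ag
KEL=zo - signalled by the affix -ag
CLASS=gu - signalled by the affix -u
CASE=so - signalled by the affix bu-
check: buutrouag -> buutrouak -> buutrouak
lemma: utro; KEL=zo; CLASS=gu; CASE=so


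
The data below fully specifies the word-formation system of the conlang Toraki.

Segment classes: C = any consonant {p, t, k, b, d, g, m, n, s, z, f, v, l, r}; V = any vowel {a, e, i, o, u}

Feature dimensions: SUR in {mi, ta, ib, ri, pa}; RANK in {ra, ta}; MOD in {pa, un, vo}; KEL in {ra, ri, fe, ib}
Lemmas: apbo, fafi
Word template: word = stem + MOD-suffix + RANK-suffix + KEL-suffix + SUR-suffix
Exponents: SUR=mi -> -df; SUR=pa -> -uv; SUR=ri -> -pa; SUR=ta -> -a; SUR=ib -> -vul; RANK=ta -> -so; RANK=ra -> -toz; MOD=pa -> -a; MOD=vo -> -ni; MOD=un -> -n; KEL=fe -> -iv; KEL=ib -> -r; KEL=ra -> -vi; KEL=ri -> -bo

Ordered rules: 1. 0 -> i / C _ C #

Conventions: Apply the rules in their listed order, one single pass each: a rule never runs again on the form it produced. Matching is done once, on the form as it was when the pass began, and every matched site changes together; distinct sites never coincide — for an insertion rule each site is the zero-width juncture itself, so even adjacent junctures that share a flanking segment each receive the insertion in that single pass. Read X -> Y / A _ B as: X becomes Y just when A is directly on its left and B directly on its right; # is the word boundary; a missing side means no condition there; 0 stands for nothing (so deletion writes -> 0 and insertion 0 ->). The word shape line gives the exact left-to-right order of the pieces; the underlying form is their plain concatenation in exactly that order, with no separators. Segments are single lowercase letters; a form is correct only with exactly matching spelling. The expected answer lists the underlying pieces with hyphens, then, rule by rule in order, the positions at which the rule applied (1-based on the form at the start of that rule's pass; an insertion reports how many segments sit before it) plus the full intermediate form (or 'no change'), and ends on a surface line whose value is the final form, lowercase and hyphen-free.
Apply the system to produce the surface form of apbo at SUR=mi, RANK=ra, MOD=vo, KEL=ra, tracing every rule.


underlying: apbo-ni-toz-vi-df
1. 0 -> i / C _ C #: inserts after position(s) 12: apbonitozvidif
surface: apbonitozvidif


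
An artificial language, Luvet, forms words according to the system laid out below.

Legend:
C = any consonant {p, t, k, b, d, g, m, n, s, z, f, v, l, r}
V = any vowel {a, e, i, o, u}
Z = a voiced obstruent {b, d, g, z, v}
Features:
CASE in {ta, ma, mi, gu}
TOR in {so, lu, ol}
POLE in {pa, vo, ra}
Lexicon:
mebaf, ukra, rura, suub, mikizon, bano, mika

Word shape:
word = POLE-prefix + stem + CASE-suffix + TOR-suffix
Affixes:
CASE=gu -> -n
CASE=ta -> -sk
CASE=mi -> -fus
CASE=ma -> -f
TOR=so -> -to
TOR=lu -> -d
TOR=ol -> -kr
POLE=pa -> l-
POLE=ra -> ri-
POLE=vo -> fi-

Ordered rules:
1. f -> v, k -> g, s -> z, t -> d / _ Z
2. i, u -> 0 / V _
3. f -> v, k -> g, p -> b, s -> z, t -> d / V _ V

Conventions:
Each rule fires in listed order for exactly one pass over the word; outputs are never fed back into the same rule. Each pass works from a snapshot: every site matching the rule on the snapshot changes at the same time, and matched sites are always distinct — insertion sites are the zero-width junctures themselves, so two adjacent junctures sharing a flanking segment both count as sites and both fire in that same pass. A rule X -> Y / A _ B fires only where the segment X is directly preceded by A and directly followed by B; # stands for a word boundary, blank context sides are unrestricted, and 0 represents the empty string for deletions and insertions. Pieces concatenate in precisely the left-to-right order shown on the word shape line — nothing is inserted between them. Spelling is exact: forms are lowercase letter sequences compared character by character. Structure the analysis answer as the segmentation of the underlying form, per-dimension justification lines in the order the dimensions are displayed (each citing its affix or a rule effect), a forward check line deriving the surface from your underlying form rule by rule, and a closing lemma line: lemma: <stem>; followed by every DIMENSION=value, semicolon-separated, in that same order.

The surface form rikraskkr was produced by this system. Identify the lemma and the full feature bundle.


underlying: ri-ukra-sk-kr
CASE=ta - signalled by the affix -sk
TOR=ol - signalled by the affix -kr
POLE=ra - signalled by the affix ri-
check: riukraskkr -> riukraskkr -> rikraskkr -> rikraskkr
lemma: ukra; CASE=ta; TOR=ol; POLE=ra


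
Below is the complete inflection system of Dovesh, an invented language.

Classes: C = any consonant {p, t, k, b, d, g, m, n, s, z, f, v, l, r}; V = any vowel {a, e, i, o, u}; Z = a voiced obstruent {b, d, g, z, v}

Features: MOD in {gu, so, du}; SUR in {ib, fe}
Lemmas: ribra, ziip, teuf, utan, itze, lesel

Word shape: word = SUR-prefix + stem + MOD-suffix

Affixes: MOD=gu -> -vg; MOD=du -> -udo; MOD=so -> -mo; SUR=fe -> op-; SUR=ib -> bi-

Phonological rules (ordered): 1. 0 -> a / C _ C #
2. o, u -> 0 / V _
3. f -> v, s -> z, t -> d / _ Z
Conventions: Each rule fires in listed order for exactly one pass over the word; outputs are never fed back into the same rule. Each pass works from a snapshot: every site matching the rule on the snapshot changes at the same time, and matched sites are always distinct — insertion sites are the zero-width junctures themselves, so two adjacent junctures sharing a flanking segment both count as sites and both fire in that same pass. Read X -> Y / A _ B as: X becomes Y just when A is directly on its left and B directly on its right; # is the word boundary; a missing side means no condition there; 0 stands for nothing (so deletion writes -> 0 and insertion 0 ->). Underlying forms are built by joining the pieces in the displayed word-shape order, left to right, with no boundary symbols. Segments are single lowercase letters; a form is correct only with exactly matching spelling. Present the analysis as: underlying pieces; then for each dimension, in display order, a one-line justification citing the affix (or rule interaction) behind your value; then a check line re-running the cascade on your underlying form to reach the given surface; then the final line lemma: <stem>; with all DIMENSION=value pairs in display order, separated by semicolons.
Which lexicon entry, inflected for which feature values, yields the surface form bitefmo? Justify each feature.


underlying: bi-teuf-mo
MOD=so - signalled by the affix -mo
SUR=ib - signalled by the affix bi-
check: biteufmo -> biteufmo -> bitefmo -> bitefmo
lemma: teuf; MOD=so; SUR=ib


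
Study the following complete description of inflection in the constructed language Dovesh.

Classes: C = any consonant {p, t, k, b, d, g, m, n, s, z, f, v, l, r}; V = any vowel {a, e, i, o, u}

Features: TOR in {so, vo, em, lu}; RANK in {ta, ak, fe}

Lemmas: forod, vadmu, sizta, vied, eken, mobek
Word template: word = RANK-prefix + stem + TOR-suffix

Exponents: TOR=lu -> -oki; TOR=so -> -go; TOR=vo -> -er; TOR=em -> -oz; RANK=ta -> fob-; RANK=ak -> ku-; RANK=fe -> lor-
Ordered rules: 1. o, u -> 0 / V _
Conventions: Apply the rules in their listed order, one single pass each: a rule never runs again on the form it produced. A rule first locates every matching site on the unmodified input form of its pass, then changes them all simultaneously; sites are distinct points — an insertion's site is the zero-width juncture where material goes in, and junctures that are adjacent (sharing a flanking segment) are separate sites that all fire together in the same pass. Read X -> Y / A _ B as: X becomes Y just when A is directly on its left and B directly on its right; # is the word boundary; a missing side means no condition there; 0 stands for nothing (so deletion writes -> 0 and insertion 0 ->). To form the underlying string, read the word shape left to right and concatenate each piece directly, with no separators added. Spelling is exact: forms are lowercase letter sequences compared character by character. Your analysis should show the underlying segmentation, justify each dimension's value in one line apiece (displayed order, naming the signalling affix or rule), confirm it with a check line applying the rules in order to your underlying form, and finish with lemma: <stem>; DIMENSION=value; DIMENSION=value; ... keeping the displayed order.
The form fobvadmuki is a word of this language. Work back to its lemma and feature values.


underlying: fob-vadmu-oki
TOR=lu - signalled by the affix -oki
RANK=ta - signalled by the affix fob-
check: fobvadmuoki -> fobvadmuki
lemma: vadmu; TOR=lu; RANK=ta


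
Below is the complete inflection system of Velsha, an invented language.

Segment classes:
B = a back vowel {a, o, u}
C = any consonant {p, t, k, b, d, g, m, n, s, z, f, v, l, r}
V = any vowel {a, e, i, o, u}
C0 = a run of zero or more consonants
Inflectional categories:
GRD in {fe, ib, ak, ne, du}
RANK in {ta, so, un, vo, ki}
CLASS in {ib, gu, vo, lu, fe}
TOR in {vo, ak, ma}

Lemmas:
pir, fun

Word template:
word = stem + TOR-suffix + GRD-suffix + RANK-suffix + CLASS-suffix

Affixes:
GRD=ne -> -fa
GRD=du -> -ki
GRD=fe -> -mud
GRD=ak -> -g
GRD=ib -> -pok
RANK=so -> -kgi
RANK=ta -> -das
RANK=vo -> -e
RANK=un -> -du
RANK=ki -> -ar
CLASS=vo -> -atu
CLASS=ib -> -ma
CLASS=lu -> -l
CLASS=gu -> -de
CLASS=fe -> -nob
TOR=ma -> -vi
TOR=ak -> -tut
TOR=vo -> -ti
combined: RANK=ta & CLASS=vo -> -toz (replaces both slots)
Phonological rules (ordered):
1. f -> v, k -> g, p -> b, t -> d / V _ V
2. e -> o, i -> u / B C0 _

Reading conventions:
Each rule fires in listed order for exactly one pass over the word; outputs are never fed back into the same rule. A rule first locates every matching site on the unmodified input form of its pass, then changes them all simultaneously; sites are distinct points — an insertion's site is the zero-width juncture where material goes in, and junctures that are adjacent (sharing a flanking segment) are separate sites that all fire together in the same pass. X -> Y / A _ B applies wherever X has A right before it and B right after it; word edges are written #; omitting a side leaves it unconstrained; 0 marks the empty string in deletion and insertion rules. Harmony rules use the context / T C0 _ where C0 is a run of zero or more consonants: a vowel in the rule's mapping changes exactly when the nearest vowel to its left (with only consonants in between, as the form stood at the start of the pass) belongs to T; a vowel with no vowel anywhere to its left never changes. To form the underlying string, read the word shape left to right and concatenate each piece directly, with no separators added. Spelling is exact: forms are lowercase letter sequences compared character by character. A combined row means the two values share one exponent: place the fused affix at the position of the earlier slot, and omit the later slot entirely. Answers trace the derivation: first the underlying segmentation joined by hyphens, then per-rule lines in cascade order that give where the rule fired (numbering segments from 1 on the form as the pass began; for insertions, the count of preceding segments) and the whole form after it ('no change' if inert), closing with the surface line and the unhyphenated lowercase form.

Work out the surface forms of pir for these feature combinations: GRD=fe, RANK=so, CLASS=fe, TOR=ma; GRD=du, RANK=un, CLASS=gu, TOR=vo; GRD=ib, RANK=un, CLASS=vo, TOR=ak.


cell GRD=fe, RANK=so, CLASS=fe, TOR=ma:
underlying: pir-vi-mud-kgi-nob
1. f -> v, k -> g, p -> b, t -> d / V _ V: no change
2. e -> o, i -> u / B C0 _: fires at position(s) 11: pirvimudkgunob
surface: pirvimudkgunob

cell GRD=du, RANK=un, CLASS=gu, TOR=vo:
underlying: pir-ti-ki-du-de
1. f -> v, k -> g, p -> b, t -> d / V _ V: fires at position(s) 6: pirtigidude
2. e -> o, i -> u / B C0 _: fires at position(s) 11: pirtigidudo
surface: pirtigidudo

cell GRD=ib, RANK=un, CLASS=vo, TOR=ak:
underlying: pir-tut-pok-du-atu
1. f -> v, k -> g, p -> b, t -> d / V _ V: fires at position(s) 13: pirtutpokduadu
2. e -> o, i -> u / B C0 _: no change
surface: pirtutpokduadu


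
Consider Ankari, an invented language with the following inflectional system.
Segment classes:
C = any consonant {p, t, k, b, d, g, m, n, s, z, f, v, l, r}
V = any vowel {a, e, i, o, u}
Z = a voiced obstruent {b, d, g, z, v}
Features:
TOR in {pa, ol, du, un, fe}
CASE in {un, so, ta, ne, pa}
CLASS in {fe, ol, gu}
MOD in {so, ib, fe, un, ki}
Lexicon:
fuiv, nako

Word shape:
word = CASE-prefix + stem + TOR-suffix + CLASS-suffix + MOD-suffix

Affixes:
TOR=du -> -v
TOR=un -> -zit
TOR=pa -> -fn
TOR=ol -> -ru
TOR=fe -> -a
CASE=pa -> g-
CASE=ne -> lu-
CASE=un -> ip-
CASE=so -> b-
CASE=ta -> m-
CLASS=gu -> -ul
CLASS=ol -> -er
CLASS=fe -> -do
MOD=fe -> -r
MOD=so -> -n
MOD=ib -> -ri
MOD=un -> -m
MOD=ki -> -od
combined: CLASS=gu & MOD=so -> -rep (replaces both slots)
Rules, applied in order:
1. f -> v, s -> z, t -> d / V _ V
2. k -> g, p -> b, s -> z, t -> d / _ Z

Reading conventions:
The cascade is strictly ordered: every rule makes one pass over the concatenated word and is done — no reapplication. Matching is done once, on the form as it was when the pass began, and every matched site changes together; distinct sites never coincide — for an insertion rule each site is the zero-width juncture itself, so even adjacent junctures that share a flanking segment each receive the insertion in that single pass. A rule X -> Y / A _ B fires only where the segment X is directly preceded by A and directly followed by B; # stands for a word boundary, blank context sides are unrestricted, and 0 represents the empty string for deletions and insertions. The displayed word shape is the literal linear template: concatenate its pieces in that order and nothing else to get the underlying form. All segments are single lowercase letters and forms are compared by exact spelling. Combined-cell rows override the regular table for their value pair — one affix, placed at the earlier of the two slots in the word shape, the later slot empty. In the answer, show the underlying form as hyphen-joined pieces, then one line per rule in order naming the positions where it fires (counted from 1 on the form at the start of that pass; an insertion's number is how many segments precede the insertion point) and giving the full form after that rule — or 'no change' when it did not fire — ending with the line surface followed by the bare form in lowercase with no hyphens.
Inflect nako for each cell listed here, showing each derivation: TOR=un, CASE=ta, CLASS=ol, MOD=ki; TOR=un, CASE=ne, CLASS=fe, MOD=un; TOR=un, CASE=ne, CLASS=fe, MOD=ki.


cell TOR=un, CASE=ta, CLASS=ol, MOD=ki:
underlying: m-nako-zit-er-od
1. f -> v, s -> z, t -> d / V _ V: fires at position(s) 8: mnakoziderod
2. k -> g, p -> b, s -> z, t -> d / _ Z: no change
surface: mnakoziderod

cell TOR=un, CASE=ne, CLASS=fe, MOD=un:
underlying: lu-nako-zit-do-m
1. f -> v, s -> z, t -> d / V _ V: no change
2. k -> g, p -> b, s -> z, t -> d / _ Z: fires at position(s) 9: lunakoziddom
surface: lunakoziddom

cell TOR=un, CASE=ne, CLASS=fe, MOD=ki:
underlying: lu-nako-zit-do-od
1. f -> v, s -> z, t -> d / V _ V: no change
2. k -> g, p -> b, s -> z, t -> d / _ Z: fires at position(s) 9: lunakoziddood
surface: lunakoziddood


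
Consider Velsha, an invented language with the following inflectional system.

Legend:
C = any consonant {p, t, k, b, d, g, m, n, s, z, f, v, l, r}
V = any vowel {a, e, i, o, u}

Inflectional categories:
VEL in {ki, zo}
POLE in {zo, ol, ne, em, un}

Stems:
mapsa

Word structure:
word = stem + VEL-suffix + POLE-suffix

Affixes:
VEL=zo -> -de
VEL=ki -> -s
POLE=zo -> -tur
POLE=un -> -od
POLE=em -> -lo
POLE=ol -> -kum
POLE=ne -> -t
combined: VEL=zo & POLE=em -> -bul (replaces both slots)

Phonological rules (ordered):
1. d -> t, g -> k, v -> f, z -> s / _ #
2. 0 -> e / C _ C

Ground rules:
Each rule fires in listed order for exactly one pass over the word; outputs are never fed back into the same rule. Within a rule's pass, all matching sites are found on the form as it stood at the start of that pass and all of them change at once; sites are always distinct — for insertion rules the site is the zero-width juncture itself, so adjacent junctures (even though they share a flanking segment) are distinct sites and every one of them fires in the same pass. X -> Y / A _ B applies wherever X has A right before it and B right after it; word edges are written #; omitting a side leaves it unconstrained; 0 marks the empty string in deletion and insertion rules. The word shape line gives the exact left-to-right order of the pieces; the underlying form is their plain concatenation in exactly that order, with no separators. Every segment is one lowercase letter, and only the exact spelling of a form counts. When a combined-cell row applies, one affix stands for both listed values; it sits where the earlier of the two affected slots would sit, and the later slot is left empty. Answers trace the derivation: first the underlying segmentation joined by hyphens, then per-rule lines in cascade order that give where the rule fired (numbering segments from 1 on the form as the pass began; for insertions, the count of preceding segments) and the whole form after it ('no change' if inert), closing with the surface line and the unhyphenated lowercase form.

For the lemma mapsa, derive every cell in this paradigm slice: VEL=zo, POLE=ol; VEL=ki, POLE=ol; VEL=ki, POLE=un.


cell VEL=zo, POLE=ol:
underlying: mapsa-de-kum
1. d -> t, g -> k, v -> f, z -> s / _ #: no change
2. 0 -> e / C _ C: inserts after position(s) 3: mapesadekum
surface: mapesadekum

cell VEL=ki, POLE=ol:
underlying: mapsa-s-kum
1. d -> t, g -> k, v -> f, z -> s / _ #: no change
2. 0 -> e / C _ C: inserts after position(s) 3, 6: mapesasekum
surface: mapesasekum

cell VEL=ki, POLE=un:
underlying: mapsa-s-od
1. d -> t, g -> k, v -> f, z -> s / _ #: fires at position(s) 8: mapsasot
2. 0 -> e / C _ C: inserts after position(s) 3: mapesasot
surface: mapesasot


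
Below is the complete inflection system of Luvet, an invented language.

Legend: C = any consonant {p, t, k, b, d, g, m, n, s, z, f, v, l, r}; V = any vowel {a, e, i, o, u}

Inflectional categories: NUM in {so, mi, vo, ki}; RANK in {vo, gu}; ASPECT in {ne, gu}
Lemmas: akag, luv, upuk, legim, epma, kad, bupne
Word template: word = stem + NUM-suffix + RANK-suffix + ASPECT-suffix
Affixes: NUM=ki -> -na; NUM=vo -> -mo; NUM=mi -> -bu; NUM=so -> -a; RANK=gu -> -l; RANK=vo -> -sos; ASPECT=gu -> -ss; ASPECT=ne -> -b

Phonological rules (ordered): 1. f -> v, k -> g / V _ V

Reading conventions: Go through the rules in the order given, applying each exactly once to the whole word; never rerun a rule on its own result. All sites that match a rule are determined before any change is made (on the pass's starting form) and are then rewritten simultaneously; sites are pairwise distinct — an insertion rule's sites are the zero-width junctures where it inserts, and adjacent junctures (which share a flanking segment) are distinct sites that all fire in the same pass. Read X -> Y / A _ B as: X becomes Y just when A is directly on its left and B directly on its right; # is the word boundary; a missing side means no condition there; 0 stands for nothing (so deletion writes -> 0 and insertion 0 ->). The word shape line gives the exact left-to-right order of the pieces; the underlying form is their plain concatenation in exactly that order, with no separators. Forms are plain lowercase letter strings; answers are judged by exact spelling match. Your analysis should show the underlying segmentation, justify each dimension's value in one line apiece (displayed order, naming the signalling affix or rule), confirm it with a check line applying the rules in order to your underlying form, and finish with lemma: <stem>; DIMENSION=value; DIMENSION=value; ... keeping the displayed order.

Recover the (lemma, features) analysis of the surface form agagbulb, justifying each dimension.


underlying: akag-bu-l-b
NUM=mi - signalled by the affix -bu
RANK=gu - signalled by the affix -l
ASPECT=ne - signalled by the affix -b
check: akagbulb -> agagbulb
lemma: akag; NUM=mi; RANK=gu; ASPECT=ne


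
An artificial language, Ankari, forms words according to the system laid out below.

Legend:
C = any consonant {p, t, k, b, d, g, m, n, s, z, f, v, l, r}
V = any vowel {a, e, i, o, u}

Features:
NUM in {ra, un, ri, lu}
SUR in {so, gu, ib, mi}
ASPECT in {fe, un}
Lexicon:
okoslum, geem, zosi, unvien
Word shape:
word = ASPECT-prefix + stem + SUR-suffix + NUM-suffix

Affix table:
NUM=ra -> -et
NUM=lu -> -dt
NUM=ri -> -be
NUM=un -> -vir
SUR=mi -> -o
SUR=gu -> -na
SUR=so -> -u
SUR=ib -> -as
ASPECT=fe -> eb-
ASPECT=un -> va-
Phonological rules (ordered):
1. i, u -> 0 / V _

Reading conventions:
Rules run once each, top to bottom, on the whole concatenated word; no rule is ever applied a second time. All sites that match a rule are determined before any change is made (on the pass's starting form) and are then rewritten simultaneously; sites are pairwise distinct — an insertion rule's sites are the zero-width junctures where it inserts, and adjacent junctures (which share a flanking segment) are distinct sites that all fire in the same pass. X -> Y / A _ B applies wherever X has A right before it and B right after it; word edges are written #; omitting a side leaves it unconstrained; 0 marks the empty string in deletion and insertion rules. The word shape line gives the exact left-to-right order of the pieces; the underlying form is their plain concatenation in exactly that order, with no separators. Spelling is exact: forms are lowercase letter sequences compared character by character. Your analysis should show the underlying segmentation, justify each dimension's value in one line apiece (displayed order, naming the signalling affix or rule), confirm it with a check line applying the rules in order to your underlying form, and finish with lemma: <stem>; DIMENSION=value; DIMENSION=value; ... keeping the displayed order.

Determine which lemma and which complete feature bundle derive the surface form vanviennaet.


underlying: va-unvien-na-et
NUM=ra - signalled by the affix -et
SUR=gu - signalled by the affix -na
ASPECT=un - signalled by the affix va-
check: vaunviennaet -> vanviennaet
lemma: unvien; NUM=ra; SUR=gu; ASPECT=un


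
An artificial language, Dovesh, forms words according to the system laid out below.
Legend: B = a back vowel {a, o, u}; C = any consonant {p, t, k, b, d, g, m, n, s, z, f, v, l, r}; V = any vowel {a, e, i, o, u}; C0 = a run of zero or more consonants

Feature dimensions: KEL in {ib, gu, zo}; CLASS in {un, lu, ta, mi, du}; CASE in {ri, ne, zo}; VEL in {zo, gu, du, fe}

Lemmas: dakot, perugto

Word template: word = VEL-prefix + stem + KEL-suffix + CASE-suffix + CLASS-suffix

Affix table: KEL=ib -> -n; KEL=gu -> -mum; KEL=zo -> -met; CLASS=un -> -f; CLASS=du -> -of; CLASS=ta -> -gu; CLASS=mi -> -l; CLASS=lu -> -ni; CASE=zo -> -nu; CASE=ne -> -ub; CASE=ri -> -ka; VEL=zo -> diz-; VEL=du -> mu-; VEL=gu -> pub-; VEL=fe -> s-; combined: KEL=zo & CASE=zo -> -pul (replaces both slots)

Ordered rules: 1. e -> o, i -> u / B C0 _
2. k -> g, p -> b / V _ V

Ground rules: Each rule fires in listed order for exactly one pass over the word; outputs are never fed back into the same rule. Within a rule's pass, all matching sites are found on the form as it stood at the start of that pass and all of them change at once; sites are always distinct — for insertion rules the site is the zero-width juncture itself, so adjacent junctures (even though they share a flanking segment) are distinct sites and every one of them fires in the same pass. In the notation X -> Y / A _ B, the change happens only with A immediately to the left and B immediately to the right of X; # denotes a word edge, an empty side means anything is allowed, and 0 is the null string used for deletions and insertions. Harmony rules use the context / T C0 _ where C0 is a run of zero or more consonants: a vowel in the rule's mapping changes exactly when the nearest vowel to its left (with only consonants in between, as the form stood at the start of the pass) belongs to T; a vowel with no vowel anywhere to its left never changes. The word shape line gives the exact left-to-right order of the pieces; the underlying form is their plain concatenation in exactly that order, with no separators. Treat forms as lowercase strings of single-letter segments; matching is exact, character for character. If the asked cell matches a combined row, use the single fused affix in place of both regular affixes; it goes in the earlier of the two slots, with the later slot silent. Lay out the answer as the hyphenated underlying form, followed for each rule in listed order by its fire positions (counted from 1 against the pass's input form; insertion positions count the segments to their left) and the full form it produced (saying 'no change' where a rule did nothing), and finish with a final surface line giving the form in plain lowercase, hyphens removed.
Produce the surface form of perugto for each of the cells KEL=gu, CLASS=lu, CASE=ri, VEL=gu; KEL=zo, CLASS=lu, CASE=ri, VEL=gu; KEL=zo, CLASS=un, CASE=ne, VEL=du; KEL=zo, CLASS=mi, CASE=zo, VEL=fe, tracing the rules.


cell KEL=gu, CLASS=lu, CASE=ri, VEL=gu:
underlying: pub-perugto-mum-ka-ni
1. e -> o, i -> u / B C0 _: fires at position(s) 5, 17: pubporugtomumkanu
2. k -> g, p -> b / V _ V: no change
surface: pubporugtomumkanu

cell KEL=zo, CLASS=lu, CASE=ri, VEL=gu:
underlying: pub-perugto-met-ka-ni
1. e -> o, i -> u / B C0 _: fires at position(s) 5, 12, 17: pubporugtomotkanu
2. k -> g, p -> b / V _ V: no change
surface: pubporugtomotkanu

cell KEL=zo, CLASS=un, CASE=ne, VEL=du:
underlying: mu-perugto-met-ub-f
1. e -> o, i -> u / B C0 _: fires at position(s) 4, 11: muporugtomotubf
2. k -> g, p -> b / V _ V: fires at position(s) 3: muborugtomotubf
surface: muborugtomotubf

cell KEL=zo, CLASS=mi, CASE=zo, VEL=fe:
underlying: s-perugto-pul-l
1. e -> o, i -> u / B C0 _: no change
2. k -> g, p -> b / V _ V: fires at position(s) 9: sperugtobull
surface: sperugtobull
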